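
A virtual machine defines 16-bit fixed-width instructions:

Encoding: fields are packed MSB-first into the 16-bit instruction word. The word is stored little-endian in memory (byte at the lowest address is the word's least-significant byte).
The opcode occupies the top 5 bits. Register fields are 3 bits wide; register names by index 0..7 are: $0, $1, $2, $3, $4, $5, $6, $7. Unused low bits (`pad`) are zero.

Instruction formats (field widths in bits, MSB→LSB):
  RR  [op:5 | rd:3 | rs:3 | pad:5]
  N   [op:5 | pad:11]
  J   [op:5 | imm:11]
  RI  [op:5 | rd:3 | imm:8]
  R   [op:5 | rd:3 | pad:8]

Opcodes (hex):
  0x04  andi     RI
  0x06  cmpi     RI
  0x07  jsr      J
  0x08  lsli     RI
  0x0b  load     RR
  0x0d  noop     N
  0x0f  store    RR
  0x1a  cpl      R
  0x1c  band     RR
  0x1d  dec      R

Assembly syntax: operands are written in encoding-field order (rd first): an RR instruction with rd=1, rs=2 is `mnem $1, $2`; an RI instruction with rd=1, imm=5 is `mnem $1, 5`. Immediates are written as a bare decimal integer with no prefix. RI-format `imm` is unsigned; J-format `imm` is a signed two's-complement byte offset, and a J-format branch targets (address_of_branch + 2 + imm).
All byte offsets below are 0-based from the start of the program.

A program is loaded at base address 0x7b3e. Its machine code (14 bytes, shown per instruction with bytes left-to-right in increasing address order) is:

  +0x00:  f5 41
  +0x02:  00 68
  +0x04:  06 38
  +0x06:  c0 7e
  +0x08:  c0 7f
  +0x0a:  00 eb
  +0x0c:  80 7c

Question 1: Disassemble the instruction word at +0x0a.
+0x0a: 00 eb ⇒ word 0xeb00 (little)
  opcode bits[15:11]=0x1d: dec/R
  rd@[10:8]=0x3 ⇒ $3

dec $3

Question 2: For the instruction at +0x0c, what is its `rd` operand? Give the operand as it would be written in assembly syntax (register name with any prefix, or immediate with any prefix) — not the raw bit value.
$4

[0c] 80 7c → 0x7c80
  top 5b → 0xf → store [RR]
  rd: (w>>8)&0x7=0x4 → $4
  rs: (w>>5)&0x7=0x4 → $4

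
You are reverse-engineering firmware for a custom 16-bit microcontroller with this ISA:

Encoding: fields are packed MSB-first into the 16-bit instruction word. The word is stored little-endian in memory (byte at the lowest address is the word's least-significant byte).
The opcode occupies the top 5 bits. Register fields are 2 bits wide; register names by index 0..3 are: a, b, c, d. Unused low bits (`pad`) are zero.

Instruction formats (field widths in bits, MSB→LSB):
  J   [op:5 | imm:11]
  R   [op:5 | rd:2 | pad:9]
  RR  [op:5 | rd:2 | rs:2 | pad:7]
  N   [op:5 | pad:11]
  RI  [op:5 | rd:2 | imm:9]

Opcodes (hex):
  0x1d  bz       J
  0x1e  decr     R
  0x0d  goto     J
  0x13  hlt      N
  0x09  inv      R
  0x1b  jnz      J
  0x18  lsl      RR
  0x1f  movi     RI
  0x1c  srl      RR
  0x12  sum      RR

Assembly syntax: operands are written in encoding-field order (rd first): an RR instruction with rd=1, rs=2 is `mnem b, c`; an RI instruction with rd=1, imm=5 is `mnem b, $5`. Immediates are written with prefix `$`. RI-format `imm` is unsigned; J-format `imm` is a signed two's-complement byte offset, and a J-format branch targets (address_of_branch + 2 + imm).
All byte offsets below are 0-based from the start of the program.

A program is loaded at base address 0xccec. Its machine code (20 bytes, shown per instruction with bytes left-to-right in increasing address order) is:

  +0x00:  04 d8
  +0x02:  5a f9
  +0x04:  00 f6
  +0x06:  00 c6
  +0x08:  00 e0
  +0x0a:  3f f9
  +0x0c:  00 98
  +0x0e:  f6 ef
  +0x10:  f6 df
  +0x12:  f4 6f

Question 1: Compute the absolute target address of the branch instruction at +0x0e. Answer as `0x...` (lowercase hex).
[0e] f6 ef → 0xeff6
  op=0xeff6>>11=0x1d ⇒ bz (J)
  [10:0] imm=2038 (s11→-10) = $-10
  target = base 0xccec + off 0x0e + 2 + imm -10 = 0xccf2

0xccf2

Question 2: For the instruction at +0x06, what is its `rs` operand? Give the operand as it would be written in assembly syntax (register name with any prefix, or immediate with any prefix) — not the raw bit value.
@+06  little-endian(00 c6) = 0xc600
  op=0xc600>>11=0x18 ⇒ lsl (RR)
  rd: (w>>9)&0x3=0x3 → d
  rs: (w>>7)&0x3=0x0 → a

a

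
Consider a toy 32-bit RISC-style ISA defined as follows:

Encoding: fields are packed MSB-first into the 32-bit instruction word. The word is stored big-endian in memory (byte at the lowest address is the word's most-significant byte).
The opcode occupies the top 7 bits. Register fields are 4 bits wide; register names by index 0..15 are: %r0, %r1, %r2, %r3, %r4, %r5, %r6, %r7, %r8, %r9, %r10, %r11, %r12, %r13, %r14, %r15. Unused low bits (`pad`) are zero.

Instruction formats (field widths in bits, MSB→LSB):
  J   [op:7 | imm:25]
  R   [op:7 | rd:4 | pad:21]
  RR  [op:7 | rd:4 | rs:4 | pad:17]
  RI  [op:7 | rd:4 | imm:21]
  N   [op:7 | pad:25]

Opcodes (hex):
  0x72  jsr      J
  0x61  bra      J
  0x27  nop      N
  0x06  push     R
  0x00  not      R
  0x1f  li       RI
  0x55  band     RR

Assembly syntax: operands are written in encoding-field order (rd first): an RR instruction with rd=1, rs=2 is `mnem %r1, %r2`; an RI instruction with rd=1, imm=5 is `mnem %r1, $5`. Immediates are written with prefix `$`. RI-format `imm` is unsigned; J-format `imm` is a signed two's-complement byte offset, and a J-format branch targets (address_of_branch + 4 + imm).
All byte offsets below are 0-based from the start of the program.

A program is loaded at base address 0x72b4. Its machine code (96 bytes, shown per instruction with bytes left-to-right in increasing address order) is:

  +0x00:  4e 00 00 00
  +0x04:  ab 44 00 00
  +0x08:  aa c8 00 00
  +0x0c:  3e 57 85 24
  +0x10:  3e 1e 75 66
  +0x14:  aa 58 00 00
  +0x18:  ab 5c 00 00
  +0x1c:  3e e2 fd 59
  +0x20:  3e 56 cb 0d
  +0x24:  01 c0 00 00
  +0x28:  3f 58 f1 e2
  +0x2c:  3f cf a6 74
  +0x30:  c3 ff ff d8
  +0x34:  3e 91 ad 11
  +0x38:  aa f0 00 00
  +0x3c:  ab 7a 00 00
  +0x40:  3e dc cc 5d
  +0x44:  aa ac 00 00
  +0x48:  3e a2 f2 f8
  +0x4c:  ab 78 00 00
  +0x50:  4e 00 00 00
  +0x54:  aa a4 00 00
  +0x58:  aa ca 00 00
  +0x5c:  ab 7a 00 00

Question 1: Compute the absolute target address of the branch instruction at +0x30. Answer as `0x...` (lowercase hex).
+0x30: c3 ff ff d8 ⇒ word 0xc3ffffd8 (big)
  top 7b → 0x61 → bra [J]
  imm: (w>>0)&0x1ffffff=0x1ffffd8 (s25→-40) → $-40
  target = base 0x72b4 + off 0x30 + 4 + imm -40 = 0x72c0

0x72c0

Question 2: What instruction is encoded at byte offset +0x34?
+0x34: 3e 91 ad 11 ⇒ word 0x3e91ad11 (big)
  top 7b → 0x1f → li [RI]
  [24:21] rd=4 = %r4
  [20:0] imm=1158417 = $1158417

li %r4, $1158417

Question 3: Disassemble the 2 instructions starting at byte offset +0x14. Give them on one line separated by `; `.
band %r2, %r12; band %r10, %r14

off 0x14: read aa 58 00 00 as big → 0xaa580000
  op=0xaa580000>>25=0x55 ⇒ band (RR)
  [24:21] rd=2 = %r2
  [20:17] rs=12 = %r12
off 0x18: read ab 5c 00 00 as big → 0xab5c0000
  op=0xab5c0000>>25=0x55 ⇒ band (RR)
  [24:21] rd=10 = %r10
  [20:17] rs=14 = %r14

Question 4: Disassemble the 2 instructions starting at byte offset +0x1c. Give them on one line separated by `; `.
li %r7, $195929; li %r2, $1493773

+0x1c: 3e e2 fd 59 ⇒ word 0x3ee2fd59 (big)
  top 7b → 0x1f → li [RI]
  rd@[24:21]=0x7 ⇒ %r7
  imm@[20:0]=0x2fd59 ⇒ $195929
+0x20: 3e 56 cb 0d ⇒ word 0x3e56cb0d (big)
  top 7b → 0x1f → li [RI]
  rd@[24:21]=0x2 ⇒ %r2
  imm@[20:0]=0x16cb0d ⇒ $1493773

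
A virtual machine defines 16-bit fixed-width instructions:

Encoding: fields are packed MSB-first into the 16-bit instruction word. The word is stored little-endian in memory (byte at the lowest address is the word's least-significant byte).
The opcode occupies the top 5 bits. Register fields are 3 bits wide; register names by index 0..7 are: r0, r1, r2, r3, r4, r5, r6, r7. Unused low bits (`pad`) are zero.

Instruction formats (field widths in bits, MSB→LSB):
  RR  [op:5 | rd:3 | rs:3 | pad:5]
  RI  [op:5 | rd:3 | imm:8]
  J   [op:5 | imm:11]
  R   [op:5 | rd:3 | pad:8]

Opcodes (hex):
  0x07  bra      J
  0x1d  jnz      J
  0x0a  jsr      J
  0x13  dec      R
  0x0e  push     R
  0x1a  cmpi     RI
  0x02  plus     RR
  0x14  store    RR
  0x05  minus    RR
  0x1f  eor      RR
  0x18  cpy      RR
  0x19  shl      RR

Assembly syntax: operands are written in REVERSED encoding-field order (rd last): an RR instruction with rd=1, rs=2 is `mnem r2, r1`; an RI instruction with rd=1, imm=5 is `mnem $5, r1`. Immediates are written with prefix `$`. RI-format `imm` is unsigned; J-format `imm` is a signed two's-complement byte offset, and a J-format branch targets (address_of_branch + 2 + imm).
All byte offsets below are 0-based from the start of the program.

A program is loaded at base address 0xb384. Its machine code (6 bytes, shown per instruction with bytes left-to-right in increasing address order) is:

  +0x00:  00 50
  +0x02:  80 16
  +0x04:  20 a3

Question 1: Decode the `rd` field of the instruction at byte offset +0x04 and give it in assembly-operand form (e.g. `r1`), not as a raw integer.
[04] 20 a3 → 0xa320
  opcode bits[15:11]=0x14: store/RR
  rd: (w>>8)&0x7=0x3 → r3
  rs: (w>>5)&0x7=0x1 → r1

r3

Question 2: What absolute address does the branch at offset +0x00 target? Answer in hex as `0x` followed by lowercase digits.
@+00  little-endian(00 50) = 0x5000
  op=0x5000>>11=0xa ⇒ jsr (J)
  [10:0] imm=0 = $0
  target = base 0xb384 + off 0x00 + 2 + imm 0 = 0xb386

0xb386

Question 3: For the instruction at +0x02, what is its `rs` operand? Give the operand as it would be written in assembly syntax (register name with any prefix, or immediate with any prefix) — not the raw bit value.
off 0x02: read 80 16 as little → 0x1680
  top 5b → 0x2 → plus [RR]
  rd: (w>>8)&0x7=0x6 → r6
  rs: (w>>5)&0x7=0x4 → r4

r4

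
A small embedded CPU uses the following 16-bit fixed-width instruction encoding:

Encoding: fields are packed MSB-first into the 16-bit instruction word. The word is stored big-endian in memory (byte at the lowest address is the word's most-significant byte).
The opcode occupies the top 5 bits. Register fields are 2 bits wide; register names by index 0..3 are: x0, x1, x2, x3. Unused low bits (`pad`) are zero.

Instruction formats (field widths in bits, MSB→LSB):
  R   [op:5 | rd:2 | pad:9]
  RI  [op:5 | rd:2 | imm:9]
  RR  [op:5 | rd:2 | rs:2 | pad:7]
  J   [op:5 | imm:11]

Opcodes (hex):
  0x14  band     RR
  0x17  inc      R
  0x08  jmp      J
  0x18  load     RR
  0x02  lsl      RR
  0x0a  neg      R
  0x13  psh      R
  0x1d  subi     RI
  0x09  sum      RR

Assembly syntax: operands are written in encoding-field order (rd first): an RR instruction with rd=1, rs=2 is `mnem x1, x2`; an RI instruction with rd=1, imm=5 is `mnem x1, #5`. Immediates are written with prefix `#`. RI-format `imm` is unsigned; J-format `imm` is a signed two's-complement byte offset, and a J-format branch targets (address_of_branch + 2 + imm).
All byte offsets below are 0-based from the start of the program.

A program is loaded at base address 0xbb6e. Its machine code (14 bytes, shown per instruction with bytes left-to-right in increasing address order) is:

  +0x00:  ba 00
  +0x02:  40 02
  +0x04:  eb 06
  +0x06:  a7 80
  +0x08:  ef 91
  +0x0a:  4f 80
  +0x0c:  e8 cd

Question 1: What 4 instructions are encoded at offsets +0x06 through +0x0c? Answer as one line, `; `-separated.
band x3, x3; subi x3, #401; sum x3, x3; subi x0, #205

[06] a7 80 → 0xa780
  op=0xa780>>11=0x14 ⇒ band (RR)
  rd: (w>>9)&0x3=0x3 → x3
  rs: (w>>7)&0x3=0x3 → x3
[08] ef 91 → 0xef91
  op=0xef91>>11=0x1d ⇒ subi (RI)
  rd: (w>>9)&0x3=0x3 → x3
  imm: (w>>0)&0x1ff=0x191 → #401
[0a] 4f 80 → 0x4f80
  op=0x4f80>>11=0x9 ⇒ sum (RR)
  rd: (w>>9)&0x3=0x3 → x3
  rs: (w>>7)&0x3=0x3 → x3
[0c] e8 cd → 0xe8cd
  op=0xe8cd>>11=0x1d ⇒ subi (RI)
  rd: (w>>9)&0x3=0x0 → x0
  imm: (w>>0)&0x1ff=0xcd → #205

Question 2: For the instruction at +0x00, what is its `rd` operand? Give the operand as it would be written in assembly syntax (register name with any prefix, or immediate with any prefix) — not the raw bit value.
[00] ba 00 → 0xba00
  op=0xba00>>11=0x17 ⇒ inc (R)
  rd: (w>>9)&0x3=0x1 → x1

x1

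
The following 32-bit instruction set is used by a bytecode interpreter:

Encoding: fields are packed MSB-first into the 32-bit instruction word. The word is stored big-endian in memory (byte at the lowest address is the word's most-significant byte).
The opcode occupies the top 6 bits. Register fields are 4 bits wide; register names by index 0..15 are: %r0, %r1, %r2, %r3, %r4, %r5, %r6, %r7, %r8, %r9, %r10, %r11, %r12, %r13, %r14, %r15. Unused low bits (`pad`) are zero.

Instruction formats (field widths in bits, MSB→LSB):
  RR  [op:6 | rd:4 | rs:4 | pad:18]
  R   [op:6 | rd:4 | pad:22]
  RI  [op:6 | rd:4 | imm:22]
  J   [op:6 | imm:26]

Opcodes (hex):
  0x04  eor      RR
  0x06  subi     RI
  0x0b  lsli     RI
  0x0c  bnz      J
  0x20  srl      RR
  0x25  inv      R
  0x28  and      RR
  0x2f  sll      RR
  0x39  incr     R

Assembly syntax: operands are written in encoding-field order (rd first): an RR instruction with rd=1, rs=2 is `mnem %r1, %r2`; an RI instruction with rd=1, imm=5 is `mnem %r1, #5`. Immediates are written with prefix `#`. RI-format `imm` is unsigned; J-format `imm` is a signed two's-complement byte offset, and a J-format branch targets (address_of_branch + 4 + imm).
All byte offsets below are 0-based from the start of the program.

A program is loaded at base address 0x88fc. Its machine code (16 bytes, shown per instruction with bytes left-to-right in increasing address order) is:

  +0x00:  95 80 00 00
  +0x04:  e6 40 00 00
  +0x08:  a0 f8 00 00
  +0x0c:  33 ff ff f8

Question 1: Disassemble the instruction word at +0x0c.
[0c] 33 ff ff f8 → 0x33fffff8
  opcode bits[31:26]=0xc: bnz/J
  imm: (w>>0)&0x3ffffff=0x3fffff8 (s26→-8) → #-8

bnz #-8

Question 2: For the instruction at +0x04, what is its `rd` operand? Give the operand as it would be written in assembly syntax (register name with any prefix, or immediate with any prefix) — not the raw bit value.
%r9

+0x04: e6 40 00 00 ⇒ word 0xe6400000 (big)
  opcode bits[31:26]=0x39: incr/R
  [25:22] rd=9 = %r9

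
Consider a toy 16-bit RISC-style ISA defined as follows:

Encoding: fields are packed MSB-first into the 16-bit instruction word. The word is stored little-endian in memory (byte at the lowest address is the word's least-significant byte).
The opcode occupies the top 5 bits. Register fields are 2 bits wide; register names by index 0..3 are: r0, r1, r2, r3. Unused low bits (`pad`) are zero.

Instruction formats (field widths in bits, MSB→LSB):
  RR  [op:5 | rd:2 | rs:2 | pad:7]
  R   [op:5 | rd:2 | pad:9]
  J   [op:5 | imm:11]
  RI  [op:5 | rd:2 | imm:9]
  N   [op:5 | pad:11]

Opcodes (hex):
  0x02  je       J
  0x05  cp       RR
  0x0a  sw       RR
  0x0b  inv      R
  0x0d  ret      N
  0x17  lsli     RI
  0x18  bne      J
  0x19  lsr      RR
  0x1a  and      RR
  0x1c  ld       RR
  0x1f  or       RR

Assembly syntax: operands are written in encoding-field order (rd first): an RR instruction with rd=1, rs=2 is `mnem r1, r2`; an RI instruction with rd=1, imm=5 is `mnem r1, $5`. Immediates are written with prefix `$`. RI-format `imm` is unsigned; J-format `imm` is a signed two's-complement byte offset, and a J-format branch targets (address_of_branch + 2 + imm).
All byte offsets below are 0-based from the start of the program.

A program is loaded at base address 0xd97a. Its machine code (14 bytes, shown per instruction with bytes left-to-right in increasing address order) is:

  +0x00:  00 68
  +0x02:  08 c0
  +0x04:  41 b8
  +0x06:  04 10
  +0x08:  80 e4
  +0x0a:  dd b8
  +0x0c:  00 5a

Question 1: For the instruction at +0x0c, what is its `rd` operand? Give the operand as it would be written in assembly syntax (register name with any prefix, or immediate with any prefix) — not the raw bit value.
r1

+0x0c: 00 5a ⇒ word 0x5a00 (little)
  opcode bits[15:11]=0xb: inv/R
  rd: (w>>9)&0x3=0x1 → r1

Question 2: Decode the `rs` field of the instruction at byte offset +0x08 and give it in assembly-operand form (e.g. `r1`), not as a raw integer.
@+08  little-endian(80 e4) = 0xe480
  opcode bits[15:11]=0x1c: ld/RR
  rd@[10:9]=0x2 ⇒ r2
  rs@[8:7]=0x1 ⇒ r1

r1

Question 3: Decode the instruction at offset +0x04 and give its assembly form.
@+04  little-endian(41 b8) = 0xb841
  opcode bits[15:11]=0x17: lsli/RI
  rd: (w>>9)&0x3=0x0 → r0
  imm: (w>>0)&0x1ff=0x41 → $65

lsli r0, $65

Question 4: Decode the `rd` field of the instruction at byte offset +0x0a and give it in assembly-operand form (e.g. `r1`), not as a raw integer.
r0

off 0x0a: read dd b8 as little → 0xb8dd
  op=0xb8dd>>11=0x17 ⇒ lsli (RI)
  rd@[10:9]=0x0 ⇒ r0
  imm@[8:0]=0xdd ⇒ $221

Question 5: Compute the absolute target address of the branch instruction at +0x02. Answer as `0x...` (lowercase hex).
0xd986

[02] 08 c0 → 0xc008
  top 5b → 0x18 → bne [J]
  [10:0] imm=8 = $8
  target = base 0xd97a + off 0x02 + 2 + imm 8 = 0xd986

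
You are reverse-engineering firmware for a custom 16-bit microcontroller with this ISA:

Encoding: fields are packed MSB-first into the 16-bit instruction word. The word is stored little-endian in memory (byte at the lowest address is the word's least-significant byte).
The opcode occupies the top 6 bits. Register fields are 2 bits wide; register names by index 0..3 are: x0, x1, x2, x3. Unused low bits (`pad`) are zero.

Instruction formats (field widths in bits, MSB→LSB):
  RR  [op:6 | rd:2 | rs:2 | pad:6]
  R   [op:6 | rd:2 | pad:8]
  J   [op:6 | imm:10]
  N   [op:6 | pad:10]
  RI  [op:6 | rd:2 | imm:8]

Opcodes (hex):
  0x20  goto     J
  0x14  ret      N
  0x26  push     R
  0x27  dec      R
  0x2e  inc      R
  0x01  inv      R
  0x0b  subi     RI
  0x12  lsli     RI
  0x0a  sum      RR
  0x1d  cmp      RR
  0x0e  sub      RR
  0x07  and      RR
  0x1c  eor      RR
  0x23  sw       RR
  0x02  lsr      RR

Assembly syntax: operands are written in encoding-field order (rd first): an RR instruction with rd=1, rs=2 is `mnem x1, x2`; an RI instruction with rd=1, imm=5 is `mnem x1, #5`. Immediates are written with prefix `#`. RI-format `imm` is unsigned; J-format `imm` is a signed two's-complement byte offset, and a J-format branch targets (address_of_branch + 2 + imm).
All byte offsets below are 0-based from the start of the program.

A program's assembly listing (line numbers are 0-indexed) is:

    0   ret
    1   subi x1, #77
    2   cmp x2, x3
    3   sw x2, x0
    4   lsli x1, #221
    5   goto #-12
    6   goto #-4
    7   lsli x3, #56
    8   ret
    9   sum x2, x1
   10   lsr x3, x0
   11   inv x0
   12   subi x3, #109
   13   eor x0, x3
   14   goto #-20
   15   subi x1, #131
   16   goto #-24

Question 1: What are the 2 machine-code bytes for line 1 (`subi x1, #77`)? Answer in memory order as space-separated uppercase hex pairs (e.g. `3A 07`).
1. subi fields op=0xb:6|rd=1:2|imm=77:8 → word 2d4dh → 4d 2d

4D 2D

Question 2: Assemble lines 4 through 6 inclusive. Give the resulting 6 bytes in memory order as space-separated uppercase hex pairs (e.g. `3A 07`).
DD 49 F4 83 FC 83

L4: lsli op=0x12:6|rd=1:2|imm=221:8 ⇒ 0x49dd ⇒ little dd 49
L5: goto op=0x20:6|imm=-12:10 ⇒ 0x83f4 ⇒ little f4 83
L6: goto op=0x20:6|imm=-4:10 ⇒ 0x83fc ⇒ little fc 83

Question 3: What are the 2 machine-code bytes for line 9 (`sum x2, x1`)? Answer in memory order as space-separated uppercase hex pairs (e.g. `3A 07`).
L9: sum op=0xa:6|rd=2:2|rs=1:2|pad=0:6 ⇒ 0x2a40 ⇒ little 40 2a

40 2A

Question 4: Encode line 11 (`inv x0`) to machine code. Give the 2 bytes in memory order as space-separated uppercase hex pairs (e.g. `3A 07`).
00 04

11. inv fields op=0x1:6|rd=0:2|pad=0:8 → word 0400h → 00 04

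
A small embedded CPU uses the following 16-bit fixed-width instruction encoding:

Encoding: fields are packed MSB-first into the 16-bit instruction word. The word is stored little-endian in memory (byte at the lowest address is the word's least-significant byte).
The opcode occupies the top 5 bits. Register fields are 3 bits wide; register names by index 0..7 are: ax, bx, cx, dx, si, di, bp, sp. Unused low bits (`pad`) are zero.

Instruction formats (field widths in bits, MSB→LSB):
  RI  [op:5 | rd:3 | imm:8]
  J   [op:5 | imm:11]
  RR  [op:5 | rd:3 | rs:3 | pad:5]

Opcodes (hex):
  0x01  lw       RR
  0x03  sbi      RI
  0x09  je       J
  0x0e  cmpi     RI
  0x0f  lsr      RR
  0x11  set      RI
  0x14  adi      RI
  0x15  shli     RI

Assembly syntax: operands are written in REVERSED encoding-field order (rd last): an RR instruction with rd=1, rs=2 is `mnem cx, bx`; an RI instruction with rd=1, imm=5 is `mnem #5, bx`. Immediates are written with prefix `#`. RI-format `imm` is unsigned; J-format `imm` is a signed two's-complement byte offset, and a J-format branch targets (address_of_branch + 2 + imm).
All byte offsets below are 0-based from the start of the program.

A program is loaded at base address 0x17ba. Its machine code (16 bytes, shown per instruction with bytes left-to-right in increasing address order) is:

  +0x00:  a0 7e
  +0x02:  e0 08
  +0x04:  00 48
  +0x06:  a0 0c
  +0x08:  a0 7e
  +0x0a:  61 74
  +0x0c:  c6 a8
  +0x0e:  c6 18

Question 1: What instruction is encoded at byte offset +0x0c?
shli #198, ax

+0x0c: c6 a8 ⇒ word 0xa8c6 (little)
  opcode bits[15:11]=0x15: shli/RI
  rd: (w>>8)&0x7=0x0 → ax
  imm: (w>>0)&0xff=0xc6 → #198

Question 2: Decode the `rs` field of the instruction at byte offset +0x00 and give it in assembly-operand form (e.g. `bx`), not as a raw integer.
di

off 0x00: read a0 7e as little → 0x7ea0
  top 5b → 0xf → lsr [RR]
  rd@[10:8]=0x6 ⇒ bp
  rs@[7:5]=0x5 ⇒ di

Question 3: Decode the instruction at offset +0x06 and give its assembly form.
lw di, si

off 0x06: read a0 0c as little → 0x0ca0
  opcode bits[15:11]=0x1: lw/RR
  rd@[10:8]=0x4 ⇒ si
  rs@[7:5]=0x5 ⇒ di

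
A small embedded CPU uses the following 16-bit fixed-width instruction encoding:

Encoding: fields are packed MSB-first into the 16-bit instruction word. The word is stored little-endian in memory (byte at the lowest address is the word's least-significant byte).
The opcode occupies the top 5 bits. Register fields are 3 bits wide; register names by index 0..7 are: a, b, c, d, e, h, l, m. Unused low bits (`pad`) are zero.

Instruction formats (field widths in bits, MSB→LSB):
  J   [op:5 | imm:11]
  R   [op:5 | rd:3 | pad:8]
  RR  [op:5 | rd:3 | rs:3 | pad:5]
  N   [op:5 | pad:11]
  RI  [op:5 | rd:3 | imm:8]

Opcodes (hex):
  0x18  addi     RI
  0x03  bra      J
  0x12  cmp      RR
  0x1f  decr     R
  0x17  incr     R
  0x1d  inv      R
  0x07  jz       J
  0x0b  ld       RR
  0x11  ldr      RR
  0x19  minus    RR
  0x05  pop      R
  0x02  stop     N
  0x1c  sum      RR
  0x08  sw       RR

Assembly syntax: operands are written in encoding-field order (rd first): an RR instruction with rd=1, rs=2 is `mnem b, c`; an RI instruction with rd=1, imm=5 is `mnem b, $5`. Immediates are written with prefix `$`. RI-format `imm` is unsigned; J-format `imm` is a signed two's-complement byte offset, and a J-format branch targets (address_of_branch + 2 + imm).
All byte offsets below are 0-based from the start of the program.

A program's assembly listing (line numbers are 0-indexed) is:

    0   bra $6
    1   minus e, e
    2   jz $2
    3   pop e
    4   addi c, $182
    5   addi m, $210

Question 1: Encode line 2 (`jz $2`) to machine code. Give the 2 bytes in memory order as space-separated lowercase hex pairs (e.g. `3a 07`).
02 38

2. jz fields op=0x7:5|imm=2:11 → word 3802h → 02 38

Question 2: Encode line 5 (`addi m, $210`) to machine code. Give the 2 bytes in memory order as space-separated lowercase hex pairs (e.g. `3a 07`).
d2 c7

line 5 (addi): pack op=0x18:5|rd=7:3|imm=210:8 = 0xc7d2; little→ d2 c7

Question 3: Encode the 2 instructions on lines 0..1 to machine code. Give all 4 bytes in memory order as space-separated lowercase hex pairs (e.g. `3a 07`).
0. bra fields op=0x3:5|imm=6:11 → word 1806h → 06 18
1. minus fields op=0x19:5|rd=4:3|rs=4:3|pad=0:5 → word cc80h → 80 cc

06 18 80 cc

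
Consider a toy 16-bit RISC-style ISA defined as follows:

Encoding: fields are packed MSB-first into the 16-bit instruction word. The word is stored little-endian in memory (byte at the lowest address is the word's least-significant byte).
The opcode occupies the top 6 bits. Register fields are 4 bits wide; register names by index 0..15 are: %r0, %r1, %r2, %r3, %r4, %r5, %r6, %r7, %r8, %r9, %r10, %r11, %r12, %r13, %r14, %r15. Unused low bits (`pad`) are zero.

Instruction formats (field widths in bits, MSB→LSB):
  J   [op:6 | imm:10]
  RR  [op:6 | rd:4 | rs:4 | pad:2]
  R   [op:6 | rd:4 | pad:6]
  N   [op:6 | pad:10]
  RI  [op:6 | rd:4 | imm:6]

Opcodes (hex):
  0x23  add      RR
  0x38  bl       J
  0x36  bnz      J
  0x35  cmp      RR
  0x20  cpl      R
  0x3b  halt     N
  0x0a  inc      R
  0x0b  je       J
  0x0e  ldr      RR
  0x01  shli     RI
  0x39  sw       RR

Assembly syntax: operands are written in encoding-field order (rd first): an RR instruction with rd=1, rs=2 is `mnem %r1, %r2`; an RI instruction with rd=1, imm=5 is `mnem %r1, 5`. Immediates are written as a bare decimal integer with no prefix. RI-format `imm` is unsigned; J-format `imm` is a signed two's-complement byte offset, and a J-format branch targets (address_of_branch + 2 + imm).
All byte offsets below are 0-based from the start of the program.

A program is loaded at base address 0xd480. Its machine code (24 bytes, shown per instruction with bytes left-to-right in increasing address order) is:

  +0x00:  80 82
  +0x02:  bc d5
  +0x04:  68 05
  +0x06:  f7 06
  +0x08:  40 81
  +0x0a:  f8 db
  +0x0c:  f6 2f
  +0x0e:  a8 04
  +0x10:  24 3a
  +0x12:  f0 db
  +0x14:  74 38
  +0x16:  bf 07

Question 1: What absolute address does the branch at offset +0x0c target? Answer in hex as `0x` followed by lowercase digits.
[0c] f6 2f → 0x2ff6
  top 6b → 0xb → je [J]
  imm: (w>>0)&0x3ff=0x3f6 (s10→-10) → -10
  target = base 0xd480 + off 0x0c + 2 + imm -10 = 0xd484

0xd484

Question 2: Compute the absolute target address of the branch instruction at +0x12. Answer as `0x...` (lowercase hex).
0xd484

+0x12: f0 db ⇒ word 0xdbf0 (little)
  opcode bits[15:10]=0x36: bnz/J
  [9:0] imm=1008 (s10→-16) = -16
  target = base 0xd480 + off 0x12 + 2 + imm -16 = 0xd484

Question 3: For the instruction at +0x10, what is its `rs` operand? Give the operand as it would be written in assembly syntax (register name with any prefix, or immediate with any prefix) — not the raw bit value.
+0x10: 24 3a ⇒ word 0x3a24 (little)
  op=0x3a24>>10=0xe ⇒ ldr (RR)
  rd: (w>>6)&0xf=0x8 → %r8
  rs: (w>>2)&0xf=0x9 → %r9

%r9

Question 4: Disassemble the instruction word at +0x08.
cpl %r5

@+08  little-endian(40 81) = 0x8140
  op=0x8140>>10=0x20 ⇒ cpl (R)
  rd: (w>>6)&0xf=0x5 → %r5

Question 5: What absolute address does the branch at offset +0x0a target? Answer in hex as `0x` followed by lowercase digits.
@+0a  little-endian(f8 db) = 0xdbf8
  top 6b → 0x36 → bnz [J]
  imm: (w>>0)&0x3ff=0x3f8 (s10→-8) → -8
  target = base 0xd480 + off 0x0a + 2 + imm -8 = 0xd484

0xd484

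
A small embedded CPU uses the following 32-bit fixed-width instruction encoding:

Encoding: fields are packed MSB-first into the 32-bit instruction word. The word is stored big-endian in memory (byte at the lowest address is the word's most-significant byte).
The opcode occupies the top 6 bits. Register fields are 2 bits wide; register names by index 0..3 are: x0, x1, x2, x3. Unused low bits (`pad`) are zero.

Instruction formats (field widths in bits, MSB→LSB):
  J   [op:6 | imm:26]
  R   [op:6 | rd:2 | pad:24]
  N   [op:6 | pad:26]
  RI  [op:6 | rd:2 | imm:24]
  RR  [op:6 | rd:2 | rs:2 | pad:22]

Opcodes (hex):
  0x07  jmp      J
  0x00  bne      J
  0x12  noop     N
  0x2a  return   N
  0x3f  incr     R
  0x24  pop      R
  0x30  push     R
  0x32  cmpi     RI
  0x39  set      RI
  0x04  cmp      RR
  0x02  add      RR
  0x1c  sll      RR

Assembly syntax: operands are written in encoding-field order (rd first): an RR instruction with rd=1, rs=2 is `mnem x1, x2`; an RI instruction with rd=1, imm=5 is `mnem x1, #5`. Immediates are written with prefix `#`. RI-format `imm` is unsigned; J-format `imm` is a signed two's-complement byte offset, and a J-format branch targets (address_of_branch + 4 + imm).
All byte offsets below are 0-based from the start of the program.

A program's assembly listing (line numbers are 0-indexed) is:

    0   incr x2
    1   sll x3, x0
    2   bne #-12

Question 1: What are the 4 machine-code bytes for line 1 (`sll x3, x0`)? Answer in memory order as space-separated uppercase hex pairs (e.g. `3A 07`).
73 00 00 00

L1: sll op=0x1c:6|rd=3:2|rs=0:2|pad=0:22 ⇒ 0x73000000 ⇒ big 73 00 00 00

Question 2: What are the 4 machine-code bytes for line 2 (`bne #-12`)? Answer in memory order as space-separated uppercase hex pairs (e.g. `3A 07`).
L2: bne op=0x0:6|imm=-12:26 ⇒ 0x03fffff4 ⇒ big 03 ff ff f4

03 FF FF F4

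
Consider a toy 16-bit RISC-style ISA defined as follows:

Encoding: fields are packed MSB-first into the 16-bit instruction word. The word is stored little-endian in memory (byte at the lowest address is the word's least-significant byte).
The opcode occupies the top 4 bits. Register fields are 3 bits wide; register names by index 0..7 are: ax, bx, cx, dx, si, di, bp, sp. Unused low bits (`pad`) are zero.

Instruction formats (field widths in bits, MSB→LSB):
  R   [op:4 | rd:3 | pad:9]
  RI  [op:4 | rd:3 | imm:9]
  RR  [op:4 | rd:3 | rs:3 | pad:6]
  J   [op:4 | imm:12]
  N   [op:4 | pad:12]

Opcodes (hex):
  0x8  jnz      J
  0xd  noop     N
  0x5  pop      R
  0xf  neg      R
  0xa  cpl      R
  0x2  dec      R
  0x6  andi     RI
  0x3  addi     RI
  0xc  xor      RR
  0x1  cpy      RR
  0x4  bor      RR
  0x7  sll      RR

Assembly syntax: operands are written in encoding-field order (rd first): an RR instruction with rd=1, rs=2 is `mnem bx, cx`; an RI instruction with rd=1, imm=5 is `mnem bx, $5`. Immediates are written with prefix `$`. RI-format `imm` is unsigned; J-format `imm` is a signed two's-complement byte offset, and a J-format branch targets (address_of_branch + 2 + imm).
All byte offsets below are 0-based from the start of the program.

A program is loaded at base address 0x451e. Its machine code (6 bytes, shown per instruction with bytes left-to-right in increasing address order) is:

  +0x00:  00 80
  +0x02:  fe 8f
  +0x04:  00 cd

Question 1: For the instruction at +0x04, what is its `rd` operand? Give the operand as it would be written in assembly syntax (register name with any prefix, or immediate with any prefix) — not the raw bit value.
+0x04: 00 cd ⇒ word 0xcd00 (little)
  opcode bits[15:12]=0xc: xor/RR
  rd@[11:9]=0x6 ⇒ bp
  rs@[8:6]=0x4 ⇒ si

bp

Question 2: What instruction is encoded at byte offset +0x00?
jnz $0

[00] 00 80 → 0x8000
  opcode bits[15:12]=0x8: jnz/J
  [11:0] imm=0 = $0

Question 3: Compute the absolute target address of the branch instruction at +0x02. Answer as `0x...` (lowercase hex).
0x4520

[02] fe 8f → 0x8ffe
  top 4b → 0x8 → jnz [J]
  imm: (w>>0)&0xfff=0xffe (s12→-2) → $-2
  target = base 0x451e + off 0x02 + 2 + imm -2 = 0x4520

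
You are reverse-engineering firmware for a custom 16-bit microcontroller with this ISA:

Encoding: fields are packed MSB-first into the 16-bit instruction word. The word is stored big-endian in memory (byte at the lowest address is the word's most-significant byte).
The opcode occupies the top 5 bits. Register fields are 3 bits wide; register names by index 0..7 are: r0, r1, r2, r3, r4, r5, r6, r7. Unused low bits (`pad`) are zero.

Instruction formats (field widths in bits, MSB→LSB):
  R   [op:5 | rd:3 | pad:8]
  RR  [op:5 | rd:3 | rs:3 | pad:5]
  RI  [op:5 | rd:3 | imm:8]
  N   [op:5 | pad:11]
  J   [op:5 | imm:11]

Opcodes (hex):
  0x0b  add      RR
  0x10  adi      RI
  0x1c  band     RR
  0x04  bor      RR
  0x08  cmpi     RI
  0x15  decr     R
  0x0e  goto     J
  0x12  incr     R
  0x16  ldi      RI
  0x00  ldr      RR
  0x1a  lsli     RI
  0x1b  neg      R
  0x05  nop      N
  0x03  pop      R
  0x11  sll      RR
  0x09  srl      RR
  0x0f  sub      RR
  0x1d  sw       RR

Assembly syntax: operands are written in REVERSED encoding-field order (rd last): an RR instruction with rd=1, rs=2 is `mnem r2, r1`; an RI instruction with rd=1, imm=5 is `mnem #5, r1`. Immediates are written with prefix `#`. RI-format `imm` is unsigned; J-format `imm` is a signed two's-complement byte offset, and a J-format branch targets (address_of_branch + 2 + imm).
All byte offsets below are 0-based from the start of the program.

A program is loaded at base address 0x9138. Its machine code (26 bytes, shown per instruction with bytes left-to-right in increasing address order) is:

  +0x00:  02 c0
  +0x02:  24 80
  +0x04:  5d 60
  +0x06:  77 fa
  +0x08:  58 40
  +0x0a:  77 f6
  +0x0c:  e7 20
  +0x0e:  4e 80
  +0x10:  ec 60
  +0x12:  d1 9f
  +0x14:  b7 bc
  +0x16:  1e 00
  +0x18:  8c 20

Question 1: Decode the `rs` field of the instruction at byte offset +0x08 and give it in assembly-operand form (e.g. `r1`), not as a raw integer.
@+08  big-endian(58 40) = 0x5840
  opcode bits[15:11]=0xb: add/RR
  [10:8] rd=0 = r0
  [7:5] rs=2 = r2

r2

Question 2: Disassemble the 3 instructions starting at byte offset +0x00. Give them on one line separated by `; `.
ldr r6, r2; bor r4, r4; add r3, r5

@+00  big-endian(02 c0) = 0x02c0
  op=0x02c0>>11=0x0 ⇒ ldr (RR)
  rd@[10:8]=0x2 ⇒ r2
  rs@[7:5]=0x6 ⇒ r6
@+02  big-endian(24 80) = 0x2480
  op=0x2480>>11=0x4 ⇒ bor (RR)
  rd@[10:8]=0x4 ⇒ r4
  rs@[7:5]=0x4 ⇒ r4
@+04  big-endian(5d 60) = 0x5d60
  op=0x5d60>>11=0xb ⇒ add (RR)
  rd@[10:8]=0x5 ⇒ r5
  rs@[7:5]=0x3 ⇒ r3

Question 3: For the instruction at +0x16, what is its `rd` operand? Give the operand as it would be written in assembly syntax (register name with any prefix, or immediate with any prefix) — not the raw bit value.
off 0x16: read 1e 00 as big → 0x1e00
  opcode bits[15:11]=0x3: pop/R
  rd@[10:8]=0x6 ⇒ r6

r6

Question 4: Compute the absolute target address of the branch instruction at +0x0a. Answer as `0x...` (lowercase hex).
+0x0a: 77 f6 ⇒ word 0x77f6 (big)
  top 5b → 0xe → goto [J]
  imm: (w>>0)&0x7ff=0x7f6 (s11→-10) → #-10
  target = base 0x9138 + off 0x0a + 2 + imm -10 = 0x913a

0x913a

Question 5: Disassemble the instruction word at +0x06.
off 0x06: read 77 fa as big → 0x77fa
  op=0x77fa>>11=0xe ⇒ goto (J)
  [10:0] imm=2042 (s11→-6) = #-6

goto #-6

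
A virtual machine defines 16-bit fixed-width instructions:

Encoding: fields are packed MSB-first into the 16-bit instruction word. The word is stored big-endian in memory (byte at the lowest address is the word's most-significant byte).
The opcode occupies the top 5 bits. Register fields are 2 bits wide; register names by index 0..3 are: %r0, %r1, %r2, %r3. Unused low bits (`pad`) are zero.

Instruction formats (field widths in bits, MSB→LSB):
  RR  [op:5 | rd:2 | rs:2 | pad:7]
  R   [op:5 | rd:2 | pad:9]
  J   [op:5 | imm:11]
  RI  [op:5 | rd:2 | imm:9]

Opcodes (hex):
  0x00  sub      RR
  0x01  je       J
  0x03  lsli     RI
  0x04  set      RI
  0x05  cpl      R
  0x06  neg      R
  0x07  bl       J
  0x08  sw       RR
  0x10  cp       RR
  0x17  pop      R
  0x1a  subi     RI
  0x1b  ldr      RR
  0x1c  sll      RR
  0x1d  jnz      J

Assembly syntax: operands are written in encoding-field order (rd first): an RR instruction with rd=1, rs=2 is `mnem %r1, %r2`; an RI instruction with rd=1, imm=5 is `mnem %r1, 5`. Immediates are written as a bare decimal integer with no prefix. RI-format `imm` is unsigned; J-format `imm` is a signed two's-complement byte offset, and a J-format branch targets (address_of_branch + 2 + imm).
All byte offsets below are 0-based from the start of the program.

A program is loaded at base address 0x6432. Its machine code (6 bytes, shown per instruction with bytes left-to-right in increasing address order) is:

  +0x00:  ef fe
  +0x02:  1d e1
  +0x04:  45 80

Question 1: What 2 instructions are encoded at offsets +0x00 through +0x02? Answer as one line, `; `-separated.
+0x00: ef fe ⇒ word 0xeffe (big)
  op=0xeffe>>11=0x1d ⇒ jnz (J)
  imm@[10:0]=0x7fe (s11→-2) ⇒ -2
+0x02: 1d e1 ⇒ word 0x1de1 (big)
  op=0x1de1>>11=0x3 ⇒ lsli (RI)
  rd@[10:9]=0x2 ⇒ %r2
  imm@[8:0]=0x1e1 ⇒ 481

jnz -2; lsli %r2, 481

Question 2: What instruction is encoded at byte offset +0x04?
sw %r2, %r3

@+04  big-endian(45 80) = 0x4580
  top 5b → 0x8 → sw [RR]
  rd: (w>>9)&0x3=0x2 → %r2
  rs: (w>>7)&0x3=0x3 → %r3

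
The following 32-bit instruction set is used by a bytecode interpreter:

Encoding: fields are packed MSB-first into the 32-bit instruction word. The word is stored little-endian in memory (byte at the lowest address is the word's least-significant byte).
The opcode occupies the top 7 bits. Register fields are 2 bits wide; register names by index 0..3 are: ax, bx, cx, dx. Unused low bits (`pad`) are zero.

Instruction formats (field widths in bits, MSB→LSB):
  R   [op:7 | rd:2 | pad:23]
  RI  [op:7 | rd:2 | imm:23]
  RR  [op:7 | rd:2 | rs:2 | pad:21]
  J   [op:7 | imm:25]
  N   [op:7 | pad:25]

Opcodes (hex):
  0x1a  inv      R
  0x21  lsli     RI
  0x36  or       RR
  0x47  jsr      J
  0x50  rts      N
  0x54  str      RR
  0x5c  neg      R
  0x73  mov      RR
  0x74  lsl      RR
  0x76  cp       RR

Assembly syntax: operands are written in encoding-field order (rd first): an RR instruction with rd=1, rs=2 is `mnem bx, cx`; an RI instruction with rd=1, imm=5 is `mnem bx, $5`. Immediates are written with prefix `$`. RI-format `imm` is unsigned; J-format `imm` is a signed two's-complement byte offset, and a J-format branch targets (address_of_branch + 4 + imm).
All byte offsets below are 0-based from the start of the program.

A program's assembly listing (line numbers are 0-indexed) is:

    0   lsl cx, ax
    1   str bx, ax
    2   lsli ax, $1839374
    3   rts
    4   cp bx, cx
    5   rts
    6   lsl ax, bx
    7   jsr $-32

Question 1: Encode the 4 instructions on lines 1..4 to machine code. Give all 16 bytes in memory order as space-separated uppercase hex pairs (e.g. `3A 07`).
00 00 80 A8 0E 11 1C 42 00 00 00 A0 00 00 C0 EC

1. str fields op=0x54:7|rd=1:2|rs=0:2|pad=0:21 → word a8800000h → 00 00 80 a8
2. lsli fields op=0x21:7|rd=0:2|imm=1839374:23 → word 421c110eh → 0e 11 1c 42
3. rts fields op=0x50:7|pad=0:25 → word a0000000h → 00 00 00 a0
4. cp fields op=0x76:7|rd=1:2|rs=2:2|pad=0:21 → word ecc00000h → 00 00 c0 ec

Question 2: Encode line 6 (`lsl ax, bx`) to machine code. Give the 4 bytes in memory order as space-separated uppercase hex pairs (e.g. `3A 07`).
00 00 20 E8

L6: lsl op=0x74:7|rd=0:2|rs=1:2|pad=0:21 ⇒ 0xe8200000 ⇒ little 00 00 20 e8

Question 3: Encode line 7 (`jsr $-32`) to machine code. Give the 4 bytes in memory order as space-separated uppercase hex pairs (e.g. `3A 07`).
E0 FF FF 8F

line 7 (jsr): pack op=0x47:7|imm=-32:25 = 0x8fffffe0; little→ e0 ff ff 8f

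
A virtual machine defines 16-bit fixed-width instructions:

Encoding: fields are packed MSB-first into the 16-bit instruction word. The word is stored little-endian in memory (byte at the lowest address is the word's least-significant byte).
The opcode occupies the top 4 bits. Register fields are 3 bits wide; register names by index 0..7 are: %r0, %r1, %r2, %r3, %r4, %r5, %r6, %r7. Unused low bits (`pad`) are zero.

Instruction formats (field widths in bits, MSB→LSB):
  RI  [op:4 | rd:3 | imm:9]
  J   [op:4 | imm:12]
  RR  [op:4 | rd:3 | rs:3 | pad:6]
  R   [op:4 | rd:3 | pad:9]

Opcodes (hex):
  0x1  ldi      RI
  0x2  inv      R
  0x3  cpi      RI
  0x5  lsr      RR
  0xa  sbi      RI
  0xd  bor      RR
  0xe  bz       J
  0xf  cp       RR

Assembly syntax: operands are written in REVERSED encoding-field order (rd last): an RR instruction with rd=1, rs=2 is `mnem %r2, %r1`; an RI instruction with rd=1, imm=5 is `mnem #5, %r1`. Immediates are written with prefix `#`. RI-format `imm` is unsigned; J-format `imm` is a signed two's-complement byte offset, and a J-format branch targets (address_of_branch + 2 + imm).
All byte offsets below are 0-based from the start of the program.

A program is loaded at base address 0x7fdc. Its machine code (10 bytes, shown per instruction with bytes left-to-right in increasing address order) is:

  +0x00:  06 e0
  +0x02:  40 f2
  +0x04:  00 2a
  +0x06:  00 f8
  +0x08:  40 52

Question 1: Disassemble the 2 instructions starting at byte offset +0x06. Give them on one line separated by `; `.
cp %r0, %r4; lsr %r1, %r1

off 0x06: read 00 f8 as little → 0xf800
  top 4b → 0xf → cp [RR]
  rd@[11:9]=0x4 ⇒ %r4
  rs@[8:6]=0x0 ⇒ %r0
off 0x08: read 40 52 as little → 0x5240
  top 4b → 0x5 → lsr [RR]
  rd@[11:9]=0x1 ⇒ %r1
  rs@[8:6]=0x1 ⇒ %r1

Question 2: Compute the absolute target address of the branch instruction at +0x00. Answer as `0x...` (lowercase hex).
0x7fe4

[00] 06 e0 → 0xe006
  top 4b → 0xe → bz [J]
  imm: (w>>0)&0xfff=0x6 → #6
  target = base 0x7fdc + off 0x00 + 2 + imm 6 = 0x7fe4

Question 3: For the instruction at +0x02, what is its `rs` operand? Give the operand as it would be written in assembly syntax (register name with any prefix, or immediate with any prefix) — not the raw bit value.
@+02  little-endian(40 f2) = 0xf240
  top 4b → 0xf → cp [RR]
  rd: (w>>9)&0x7=0x1 → %r1
  rs: (w>>6)&0x7=0x1 → %r1

%r1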